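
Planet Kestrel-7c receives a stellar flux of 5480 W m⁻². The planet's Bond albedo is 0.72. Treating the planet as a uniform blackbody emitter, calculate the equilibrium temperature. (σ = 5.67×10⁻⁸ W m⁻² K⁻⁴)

T_eq ≈ 287 K

Energy balance: absorbed = emitted ⇒ πR²·S(1−A) = 4πR²·σT_eq⁴, so T_eq⁴ = S(1−A)/(4σ).
T_eq = [5480 × 0.28 / (4 × 5.67×10⁻⁸)]^(1/4) = (6.77×10⁹)^(1/4) = 287 K.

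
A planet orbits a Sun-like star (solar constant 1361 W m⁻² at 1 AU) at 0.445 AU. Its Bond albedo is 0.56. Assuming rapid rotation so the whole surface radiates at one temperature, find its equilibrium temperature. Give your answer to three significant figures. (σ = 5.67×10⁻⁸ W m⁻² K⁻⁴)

Flux at 0.445 AU: S = 1361/0.445² = 6870 W m⁻².
Energy balance: absorbed = emitted ⇒ πR²·S(1−A) = 4πR²·σT_eq⁴, so T_eq⁴ = S(1−A)/(4σ).
T_eq = [6870 × 0.44 / (4 × 5.67×10⁻⁸)]^(1/4) = (1.33×10¹⁰)^(1/4) = 340 K.

T_eq ≈ 340 K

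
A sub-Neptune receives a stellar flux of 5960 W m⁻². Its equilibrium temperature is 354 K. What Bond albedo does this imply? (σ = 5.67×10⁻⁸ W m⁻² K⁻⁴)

From T_eq⁴ = S(1−A)/(4σ): 1−A = 4σT_eq⁴/S.
1−A = 4 × 5.67×10⁻⁸ × (354)⁴ / 5960 = 0.598.

A ≈ 0.40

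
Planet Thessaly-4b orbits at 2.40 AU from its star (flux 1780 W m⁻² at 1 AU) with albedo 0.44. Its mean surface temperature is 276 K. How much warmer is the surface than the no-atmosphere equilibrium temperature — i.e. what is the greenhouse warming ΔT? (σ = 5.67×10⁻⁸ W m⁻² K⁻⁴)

S = 1780/2.40² = 309.0 W m⁻².
T_eq = [S(1−A)/(4σ)]^(1/4) = [309.0×0.56/(4×5.67×10⁻⁸)]^(1/4) = 166.2 K.
ΔT = T_surf − T_eq = 276 − 166.2.

ΔT ≈ 109.8 K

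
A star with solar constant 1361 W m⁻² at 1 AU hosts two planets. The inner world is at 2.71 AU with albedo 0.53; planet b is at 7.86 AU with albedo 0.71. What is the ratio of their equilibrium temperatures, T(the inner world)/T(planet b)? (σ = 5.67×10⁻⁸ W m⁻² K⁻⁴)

T_eq = [S₀(1−A)/(4σd²)]^(1/4), so T ∝ (1−A)^(1/4) / √d.
T₁ = [1361×0.47/(4×5.67×10⁻⁸×2.71²)]^(1/4) = 139.99 K.
T₂ = [1361×0.29/(4×5.67×10⁻⁸×7.86²)]^(1/4) = 72.85 K.

T₁/T₂ ≈ 1.922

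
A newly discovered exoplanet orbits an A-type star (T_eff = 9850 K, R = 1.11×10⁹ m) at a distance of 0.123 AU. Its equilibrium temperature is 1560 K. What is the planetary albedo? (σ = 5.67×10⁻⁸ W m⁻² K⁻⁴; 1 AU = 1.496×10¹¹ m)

d = 0.123 AU = 1.84×10¹⁰ m.
L = 4πR_⋆²σT_⋆⁴ = 4π(1.11×10⁹)² × 5.67×10⁻⁸ × (9850)⁴ = 8.26×10²⁷ W.
S = L/(4πd²) = 1.94×10⁶ W m⁻².
From T_eq⁴ = S(1−A)/(4σ): 1−A = 4σT_eq⁴/S.
1−A = 4 × 5.67×10⁻⁸ × (1560)⁴ / 1.94×10⁶ = 0.692.

A ≈ 0.31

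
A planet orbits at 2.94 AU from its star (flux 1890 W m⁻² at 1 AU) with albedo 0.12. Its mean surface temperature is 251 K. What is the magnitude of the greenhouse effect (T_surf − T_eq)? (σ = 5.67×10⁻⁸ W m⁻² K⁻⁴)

ΔT ≈ 80.3 K

S = 1890/2.94² = 218.7 W m⁻².
T_eq = [S(1−A)/(4σ)]^(1/4) = [218.7×0.88/(4×5.67×10⁻⁸)]^(1/4) = 170.7 K.
ΔT = T_surf − T_eq = 251 − 170.7.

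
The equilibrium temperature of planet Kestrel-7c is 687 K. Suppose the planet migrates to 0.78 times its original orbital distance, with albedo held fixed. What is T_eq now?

T_eq ∝ L^(1/4) · d^(−1/2).
T′ = 687 / 0.78^(1/2) = 778 K.

T_eq ≈ 778 K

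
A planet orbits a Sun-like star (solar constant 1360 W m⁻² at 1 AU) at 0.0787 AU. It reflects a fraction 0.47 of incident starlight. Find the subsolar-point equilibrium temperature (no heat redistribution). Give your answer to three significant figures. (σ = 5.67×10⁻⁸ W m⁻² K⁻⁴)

T_ss ≈ 1200 K

Flux at 0.0787 AU: S = 1360/0.0787² = 2.20×10⁵ W m⁻².
At the subsolar point the surface absorbs S(1−A) and emits σT⁴ per unit area — no factor of 4, since only the local patch is in balance.
T = [2.20×10⁵ × 0.53 / 5.67×10⁻⁸]^(1/4) = (2.05×10¹²)^(1/4) = 1200 K.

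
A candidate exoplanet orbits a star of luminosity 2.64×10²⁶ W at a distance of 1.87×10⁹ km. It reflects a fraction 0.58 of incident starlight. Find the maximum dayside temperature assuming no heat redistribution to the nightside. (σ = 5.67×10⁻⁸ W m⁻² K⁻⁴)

T_ss ≈ 81.7 K

d = 1.87×10⁹ km = 1.87×10¹² m.
Flux: S = L/(4πd²) = 2.64×10²⁶/(4π×(1.87×10¹²)²) = 6.01 W m⁻².
With no redistribution each surface element balances locally: S(1−A) = σT⁴.
T = [6.01 × 0.42 / 5.67×10⁻⁸]^(1/4) = (4.45×10⁷)^(1/4) = 81.7 K.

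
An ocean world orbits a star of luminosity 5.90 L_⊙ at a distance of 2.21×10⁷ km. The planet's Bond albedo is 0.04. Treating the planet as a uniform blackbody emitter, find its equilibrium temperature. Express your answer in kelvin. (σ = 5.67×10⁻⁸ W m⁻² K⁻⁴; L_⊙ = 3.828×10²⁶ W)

d = 2.21×10⁷ km = 2.21×10¹⁰ m.
L = 5.90 × 3.828×10²⁶ = 2.26×10²⁷ W.
Flux: S = L/(4πd²) = 2.26×10²⁷/(4π×(2.21×10¹⁰)²) = 3.68×10⁵ W m⁻².
Energy balance: absorbed = emitted ⇒ πR²·S(1−A) = 4πR²·σT_eq⁴, so T_eq⁴ = S(1−A)/(4σ).
T_eq = [3.68×10⁵ × 0.96 / (4 × 5.67×10⁻⁸)]^(1/4) = (1.56×10¹²)^(1/4) = 1120 K.

T_eq ≈ 1120 K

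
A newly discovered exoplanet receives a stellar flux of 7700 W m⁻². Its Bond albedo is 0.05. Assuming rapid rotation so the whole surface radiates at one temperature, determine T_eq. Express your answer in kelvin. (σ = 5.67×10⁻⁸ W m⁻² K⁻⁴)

Energy balance: absorbed = emitted ⇒ πR²·S(1−A) = 4πR²·σT_eq⁴, so T_eq⁴ = S(1−A)/(4σ).
T_eq = [7700 × 0.95 / (4 × 5.67×10⁻⁸)]^(1/4) = (3.23×10¹⁰)^(1/4) = 424 K.

T_eq ≈ 424 K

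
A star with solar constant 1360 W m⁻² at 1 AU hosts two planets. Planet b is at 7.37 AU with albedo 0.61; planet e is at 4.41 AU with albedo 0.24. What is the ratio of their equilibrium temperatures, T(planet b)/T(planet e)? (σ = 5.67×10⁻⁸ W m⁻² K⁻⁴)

T_eq = [S₀(1−A)/(4σd²)]^(1/4), so T ∝ (1−A)^(1/4) / √d.
T₁ = [1360×0.39/(4×5.67×10⁻⁸×7.37²)]^(1/4) = 81.00 K.
T₂ = [1360×0.76/(4×5.67×10⁻⁸×4.41²)]^(1/4) = 123.73 K.

T₁/T₂ ≈ 0.655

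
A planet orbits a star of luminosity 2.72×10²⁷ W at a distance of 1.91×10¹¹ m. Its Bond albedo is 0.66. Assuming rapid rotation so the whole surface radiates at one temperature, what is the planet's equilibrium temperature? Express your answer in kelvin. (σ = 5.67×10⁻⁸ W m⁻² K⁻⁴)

Flux: S = L/(4πd²) = 2.72×10²⁷/(4π×(1.91×10¹¹)²) = 5930 W m⁻².
Energy balance: absorbed = emitted ⇒ πR²·S(1−A) = 4πR²·σT_eq⁴, so T_eq⁴ = S(1−A)/(4σ).
T_eq = [5930 × 0.34 / (4 × 5.67×10⁻⁸)]^(1/4) = (8.89×10⁹)^(1/4) = 307 K.

T_eq ≈ 307 K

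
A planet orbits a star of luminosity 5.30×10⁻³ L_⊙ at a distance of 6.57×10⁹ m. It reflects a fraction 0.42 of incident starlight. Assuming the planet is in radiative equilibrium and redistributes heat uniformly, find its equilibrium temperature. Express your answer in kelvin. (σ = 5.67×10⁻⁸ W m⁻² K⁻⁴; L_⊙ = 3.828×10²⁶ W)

L = 5.30×10⁻³ × 3.828×10²⁶ = 2.03×10²⁴ W.
Flux: S = L/(4πd²) = 2.03×10²⁴/(4π×(6.57×10⁹)²) = 3740 W m⁻².
Energy balance: absorbed = emitted ⇒ πR²·S(1−A) = 4πR²·σT_eq⁴, so T_eq⁴ = S(1−A)/(4σ).
T_eq = [3740 × 0.58 / (4 × 5.67×10⁻⁸)]^(1/4) = (9.57×10⁹)^(1/4) = 313 K.

T_eq ≈ 313 K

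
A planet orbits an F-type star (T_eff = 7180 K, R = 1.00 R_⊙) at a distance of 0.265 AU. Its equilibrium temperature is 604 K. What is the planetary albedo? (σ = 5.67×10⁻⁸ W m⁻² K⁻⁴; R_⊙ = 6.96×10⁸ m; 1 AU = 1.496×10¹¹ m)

A ≈ 0.35

R_⋆ = 1.00 × 6.96×10⁸ = 6.96×10⁸ m.
d = 0.265 AU = 3.96×10¹⁰ m.
L = 4πR_⋆²σT_⋆⁴ = 4π(6.96×10⁸)² × 5.67×10⁻⁸ × (7180)⁴ = 9.17×10²⁶ W.
S = L/(4πd²) = 4.64×10⁴ W m⁻².
From T_eq⁴ = S(1−A)/(4σ): 1−A = 4σT_eq⁴/S.
1−A = 4 × 5.67×10⁻⁸ × (604)⁴ / 4.64×10⁴ = 0.650.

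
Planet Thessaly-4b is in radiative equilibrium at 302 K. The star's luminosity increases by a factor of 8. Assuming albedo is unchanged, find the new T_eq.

T_eq ∝ L^(1/4) · d^(−1/2).
T′ = 302 × 8^(1/4) = 508 K.

T_eq ≈ 508 K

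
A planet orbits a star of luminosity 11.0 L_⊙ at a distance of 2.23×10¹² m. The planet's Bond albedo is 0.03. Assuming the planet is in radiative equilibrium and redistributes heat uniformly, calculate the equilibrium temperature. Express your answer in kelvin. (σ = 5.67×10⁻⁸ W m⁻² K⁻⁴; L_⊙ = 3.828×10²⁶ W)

L = 11.0 × 3.828×10²⁶ = 4.21×10²⁷ W.
Flux: S = L/(4πd²) = 4.21×10²⁷/(4π×(2.23×10¹²)²) = 67.4 W m⁻².
Energy balance: absorbed = emitted ⇒ πR²·S(1−A) = 4πR²·σT_eq⁴, so T_eq⁴ = S(1−A)/(4σ).
T_eq = [67.4 × 0.97 / (4 × 5.67×10⁻⁸)]^(1/4) = (2.88×10⁸)^(1/4) = 130 K.

T_eq ≈ 130 K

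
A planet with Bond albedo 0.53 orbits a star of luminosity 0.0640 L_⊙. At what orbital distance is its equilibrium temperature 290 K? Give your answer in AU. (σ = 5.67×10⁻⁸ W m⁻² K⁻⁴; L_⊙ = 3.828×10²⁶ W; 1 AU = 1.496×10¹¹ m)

d ≈ 0.160 AU

L = 0.0640 × 3.828×10²⁶ = 2.45×10²⁵ W.
From T_eq⁴ = L(1−A)/(16πσd²): d = √[L(1−A)/(16πσT_eq⁴)].
d = √[2.45×10²⁵ × 0.47 / (16π × 5.67×10⁻⁸ × (290)⁴)] = 2.39×10¹⁰ m = 0.160 AU.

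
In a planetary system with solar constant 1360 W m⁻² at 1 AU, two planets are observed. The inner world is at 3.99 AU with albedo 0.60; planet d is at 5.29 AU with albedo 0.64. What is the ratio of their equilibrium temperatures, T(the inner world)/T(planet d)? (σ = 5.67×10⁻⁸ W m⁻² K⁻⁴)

T₁/T₂ ≈ 1.182

T_eq = [S₀(1−A)/(4σd²)]^(1/4), so T ∝ (1−A)^(1/4) / √d.
T₁ = [1360×0.40/(4×5.67×10⁻⁸×3.99²)]^(1/4) = 110.79 K.
T₂ = [1360×0.36/(4×5.67×10⁻⁸×5.29²)]^(1/4) = 93.72 K.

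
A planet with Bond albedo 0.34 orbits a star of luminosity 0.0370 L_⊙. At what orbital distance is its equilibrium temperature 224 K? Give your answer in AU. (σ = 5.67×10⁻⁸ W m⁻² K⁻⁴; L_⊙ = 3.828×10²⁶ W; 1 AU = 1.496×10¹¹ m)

d ≈ 0.241 AU

L = 0.0370 × 3.828×10²⁶ = 1.42×10²⁵ W.
From T_eq⁴ = L(1−A)/(16πσd²): d = √[L(1−A)/(16πσT_eq⁴)].
d = √[1.42×10²⁵ × 0.66 / (16π × 5.67×10⁻⁸ × (224)⁴)] = 3.61×10¹⁰ m = 0.241 AU.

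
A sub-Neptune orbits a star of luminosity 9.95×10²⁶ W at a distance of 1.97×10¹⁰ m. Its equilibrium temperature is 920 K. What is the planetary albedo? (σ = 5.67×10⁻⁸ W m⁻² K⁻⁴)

A ≈ 0.20

Flux: S = L/(4πd²) = 9.95×10²⁶/(4π×(1.97×10¹⁰)²) = 2.04×10⁵ W m⁻².
From T_eq⁴ = S(1−A)/(4σ): 1−A = 4σT_eq⁴/S.
1−A = 4 × 5.67×10⁻⁸ × (920)⁴ / 2.04×10⁵ = 0.796.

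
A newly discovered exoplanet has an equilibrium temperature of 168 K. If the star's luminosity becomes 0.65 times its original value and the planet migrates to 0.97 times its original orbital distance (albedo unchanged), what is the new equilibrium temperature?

T_eq ≈ 153 K

T_eq ∝ L^(1/4) · d^(−1/2).
T′ = 168 × 0.65^(1/4) / 0.97^(1/2) = 153 K.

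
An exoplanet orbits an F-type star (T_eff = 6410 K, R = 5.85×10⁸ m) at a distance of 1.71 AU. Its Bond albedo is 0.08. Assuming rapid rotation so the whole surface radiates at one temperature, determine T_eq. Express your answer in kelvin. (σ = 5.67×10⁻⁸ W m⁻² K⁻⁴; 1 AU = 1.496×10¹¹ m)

d = 1.71 AU = 2.56×10¹¹ m.
L = 4πR_⋆²σT_⋆⁴ = 4π(5.85×10⁸)² × 5.67×10⁻⁸ × (6410)⁴ = 4.12×10²⁶ W.
S = L/(4πd²) = 501 W m⁻².
Energy balance: absorbed = emitted ⇒ πR²·S(1−A) = 4πR²·σT_eq⁴, so T_eq⁴ = S(1−A)/(4σ).
T_eq = [501 × 0.92 / (4 × 5.67×10⁻⁸)]^(1/4) = (2.03×10⁹)^(1/4) = 212 K.

T_eq ≈ 212 K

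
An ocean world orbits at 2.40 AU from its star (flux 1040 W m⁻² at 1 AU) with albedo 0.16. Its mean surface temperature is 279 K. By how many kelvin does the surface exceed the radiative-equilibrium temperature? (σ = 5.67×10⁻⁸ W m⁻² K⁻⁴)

ΔT ≈ 118.2 K

S = 1040/2.40² = 180.6 W m⁻².
T_eq = [S(1−A)/(4σ)]^(1/4) = [180.6×0.84/(4×5.67×10⁻⁸)]^(1/4) = 160.8 K.
ΔT = T_surf − T_eq = 279 − 160.8.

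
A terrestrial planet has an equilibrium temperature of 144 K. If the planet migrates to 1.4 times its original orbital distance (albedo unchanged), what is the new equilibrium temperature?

T_eq ∝ L^(1/4) · d^(−1/2).
T′ = 144 / 1.4^(1/2) = 122 K.

T_eq ≈ 122 K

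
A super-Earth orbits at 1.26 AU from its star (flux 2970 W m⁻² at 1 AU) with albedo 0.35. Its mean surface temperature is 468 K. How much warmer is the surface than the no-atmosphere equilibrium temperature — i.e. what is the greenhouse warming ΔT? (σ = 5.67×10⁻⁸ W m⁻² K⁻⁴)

S = 2970/1.26² = 1871 W m⁻².
T_eq = [S(1−A)/(4σ)]^(1/4) = [1871×0.65/(4×5.67×10⁻⁸)]^(1/4) = 270.6 K.
ΔT = T_surf − T_eq = 468 − 270.6.

ΔT ≈ 197.4 K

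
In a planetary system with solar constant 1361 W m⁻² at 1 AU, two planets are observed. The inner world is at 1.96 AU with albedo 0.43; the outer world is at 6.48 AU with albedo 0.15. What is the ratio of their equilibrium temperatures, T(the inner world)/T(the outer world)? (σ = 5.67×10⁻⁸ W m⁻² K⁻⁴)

T_eq = [S₀(1−A)/(4σd²)]^(1/4), so T ∝ (1−A)^(1/4) / √d.
T₁ = [1361×0.57/(4×5.67×10⁻⁸×1.96²)]^(1/4) = 172.74 K.
T₂ = [1361×0.85/(4×5.67×10⁻⁸×6.48²)]^(1/4) = 104.98 K.

T₁/T₂ ≈ 1.645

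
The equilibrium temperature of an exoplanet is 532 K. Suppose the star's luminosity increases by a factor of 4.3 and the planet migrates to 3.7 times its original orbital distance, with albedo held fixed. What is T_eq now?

T_eq ∝ L^(1/4) · d^(−1/2).
T′ = 532 × 4.3^(1/4) / 3.7^(1/2) = 398 K.

T_eq ≈ 398 K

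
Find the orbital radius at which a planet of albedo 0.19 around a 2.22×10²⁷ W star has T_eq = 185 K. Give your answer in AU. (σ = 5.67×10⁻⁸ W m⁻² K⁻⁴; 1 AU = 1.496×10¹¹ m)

d ≈ 4.91 AU

From T_eq⁴ = L(1−A)/(16πσd²): d = √[L(1−A)/(16πσT_eq⁴)].
d = √[2.22×10²⁷ × 0.81 / (16π × 5.67×10⁻⁸ × (185)⁴)] = 7.34×10¹¹ m = 4.91 AU.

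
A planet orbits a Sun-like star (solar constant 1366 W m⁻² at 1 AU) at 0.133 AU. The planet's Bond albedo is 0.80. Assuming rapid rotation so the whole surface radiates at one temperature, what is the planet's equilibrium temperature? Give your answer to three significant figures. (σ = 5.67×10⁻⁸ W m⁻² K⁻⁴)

Flux at 0.133 AU: S = 1366/0.133² = 7.72×10⁴ W m⁻².
Energy balance: absorbed = emitted ⇒ πR²·S(1−A) = 4πR²·σT_eq⁴, so T_eq⁴ = S(1−A)/(4σ).
T_eq = [7.72×10⁴ × 0.20 / (4 × 5.67×10⁻⁸)]^(1/4) = (6.81×10¹⁰)^(1/4) = 511 K.

T_eq ≈ 511 K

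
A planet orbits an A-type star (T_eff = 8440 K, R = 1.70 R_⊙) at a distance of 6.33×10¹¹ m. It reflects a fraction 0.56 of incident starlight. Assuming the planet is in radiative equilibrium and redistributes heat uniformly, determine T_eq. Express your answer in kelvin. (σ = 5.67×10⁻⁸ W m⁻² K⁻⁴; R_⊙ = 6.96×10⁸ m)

R_⋆ = 1.70 × 6.96×10⁸ = 1.18×10⁹ m.
L = 4πR_⋆²σT_⋆⁴ = 4π(1.18×10⁹)² × 5.67×10⁻⁸ × (8440)⁴ = 5.06×10²⁷ W.
S = L/(4πd²) = 1010 W m⁻².
Energy balance: absorbed = emitted ⇒ πR²·S(1−A) = 4πR²·σT_eq⁴, so T_eq⁴ = S(1−A)/(4σ).
T_eq = [1010 × 0.44 / (4 × 5.67×10⁻⁸)]^(1/4) = (1.95×10⁹)^(1/4) = 210 K.

T_eq ≈ 210 K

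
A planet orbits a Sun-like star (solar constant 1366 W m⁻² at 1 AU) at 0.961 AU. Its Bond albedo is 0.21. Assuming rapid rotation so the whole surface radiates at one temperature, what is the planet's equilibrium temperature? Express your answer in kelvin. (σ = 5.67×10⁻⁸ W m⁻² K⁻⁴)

T_eq ≈ 268 K

Flux at 0.961 AU: S = 1366/0.961² = 1480 W m⁻².
Energy balance: absorbed = emitted ⇒ πR²·S(1−A) = 4πR²·σT_eq⁴, so T_eq⁴ = S(1−A)/(4σ).
T_eq = [1480 × 0.79 / (4 × 5.67×10⁻⁸)]^(1/4) = (5.15×10⁹)^(1/4) = 268 K.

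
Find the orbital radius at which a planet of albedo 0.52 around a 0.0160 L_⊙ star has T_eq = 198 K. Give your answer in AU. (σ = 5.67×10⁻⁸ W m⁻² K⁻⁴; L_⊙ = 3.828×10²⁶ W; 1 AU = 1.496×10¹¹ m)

d ≈ 0.173 AU

L = 0.0160 × 3.828×10²⁶ = 6.12×10²⁴ W.
From T_eq⁴ = L(1−A)/(16πσd²): d = √[L(1−A)/(16πσT_eq⁴)].
d = √[6.12×10²⁴ × 0.48 / (16π × 5.67×10⁻⁸ × (198)⁴)] = 2.59×10¹⁰ m = 0.173 AU.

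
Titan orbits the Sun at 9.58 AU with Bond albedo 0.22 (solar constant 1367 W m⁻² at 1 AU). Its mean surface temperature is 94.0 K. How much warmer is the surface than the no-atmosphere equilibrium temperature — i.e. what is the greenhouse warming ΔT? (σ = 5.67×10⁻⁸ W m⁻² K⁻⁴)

ΔT ≈ 9.4 K

S = 1367/9.58² = 14.89 W m⁻².
T_eq = [S(1−A)/(4σ)]^(1/4) = [14.89×0.78/(4×5.67×10⁻⁸)]^(1/4) = 84.6 K.
ΔT = T_surf − T_eq = 94 − 84.6.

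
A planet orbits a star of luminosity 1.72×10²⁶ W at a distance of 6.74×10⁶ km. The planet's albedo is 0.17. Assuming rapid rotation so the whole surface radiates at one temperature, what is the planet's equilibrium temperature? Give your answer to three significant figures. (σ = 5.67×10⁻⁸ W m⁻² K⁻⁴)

d = 6.74×10⁶ km = 6.74×10⁹ m.
Flux: S = L/(4πd²) = 1.72×10²⁶/(4π×(6.74×10⁹)²) = 3.01×10⁵ W m⁻².
Energy balance: absorbed = emitted ⇒ πR²·S(1−A) = 4πR²·σT_eq⁴, so T_eq⁴ = S(1−A)/(4σ).
T_eq = [3.01×10⁵ × 0.83 / (4 × 5.67×10⁻⁸)]^(1/4) = (1.10×10¹²)^(1/4) = 1020 K.

T_eq ≈ 1020 K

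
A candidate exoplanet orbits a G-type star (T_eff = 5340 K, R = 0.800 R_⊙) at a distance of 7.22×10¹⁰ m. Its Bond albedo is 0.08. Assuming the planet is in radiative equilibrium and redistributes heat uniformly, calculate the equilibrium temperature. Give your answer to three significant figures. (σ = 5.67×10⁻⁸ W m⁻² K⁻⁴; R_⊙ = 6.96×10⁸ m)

R_⋆ = 0.800 × 6.96×10⁸ = 5.57×10⁸ m.
L = 4πR_⋆²σT_⋆⁴ = 4π(5.57×10⁸)² × 5.67×10⁻⁸ × (5340)⁴ = 1.80×10²⁶ W.
S = L/(4πd²) = 2740 W m⁻².
Energy balance: absorbed = emitted ⇒ πR²·S(1−A) = 4πR²·σT_eq⁴, so T_eq⁴ = S(1−A)/(4σ).
T_eq = [2740 × 0.92 / (4 × 5.67×10⁻⁸)]^(1/4) = (1.11×10¹⁰)^(1/4) = 325 K.

T_eq ≈ 325 K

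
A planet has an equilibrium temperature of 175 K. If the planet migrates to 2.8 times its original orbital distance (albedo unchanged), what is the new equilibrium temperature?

T_eq ≈ 105 K

T_eq ∝ L^(1/4) · d^(−1/2).
T′ = 175 / 2.8^(1/2) = 105 K.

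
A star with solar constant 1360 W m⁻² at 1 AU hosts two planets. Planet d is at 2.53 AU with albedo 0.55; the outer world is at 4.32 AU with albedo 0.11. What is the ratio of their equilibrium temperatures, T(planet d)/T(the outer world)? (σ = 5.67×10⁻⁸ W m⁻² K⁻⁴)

T_eq = [S₀(1−A)/(4σd²)]^(1/4), so T ∝ (1−A)^(1/4) / √d.
T₁ = [1360×0.45/(4×5.67×10⁻⁸×2.53²)]^(1/4) = 143.29 K.
T₂ = [1360×0.89/(4×5.67×10⁻⁸×4.32²)]^(1/4) = 130.04 K.

T₁/T₂ ≈ 1.102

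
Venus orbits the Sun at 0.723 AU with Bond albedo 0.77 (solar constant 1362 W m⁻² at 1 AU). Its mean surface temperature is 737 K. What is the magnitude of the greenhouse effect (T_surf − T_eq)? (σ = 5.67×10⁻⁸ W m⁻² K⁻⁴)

S = 1362/0.723² = 2606 W m⁻².
T_eq = [S(1−A)/(4σ)]^(1/4) = [2606×0.23/(4×5.67×10⁻⁸)]^(1/4) = 226.7 K.
ΔT = T_surf − T_eq = 737 − 226.7.

ΔT ≈ 510.3 K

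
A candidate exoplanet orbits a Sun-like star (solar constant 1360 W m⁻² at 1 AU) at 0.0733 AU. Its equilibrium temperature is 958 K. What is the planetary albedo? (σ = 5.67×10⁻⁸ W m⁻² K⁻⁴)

A ≈ 0.25

Flux at 0.0733 AU: S = 1360/0.0733² = 2.53×10⁵ W m⁻².
From T_eq⁴ = S(1−A)/(4σ): 1−A = 4σT_eq⁴/S.
1−A = 4 × 5.67×10⁻⁸ × (958)⁴ / 2.53×10⁵ = 0.755.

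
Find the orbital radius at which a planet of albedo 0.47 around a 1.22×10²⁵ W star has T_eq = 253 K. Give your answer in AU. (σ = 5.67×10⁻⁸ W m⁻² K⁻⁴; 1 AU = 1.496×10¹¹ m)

d ≈ 0.157 AU

From T_eq⁴ = L(1−A)/(16πσd²): d = √[L(1−A)/(16πσT_eq⁴)].
d = √[1.22×10²⁵ × 0.53 / (16π × 5.67×10⁻⁸ × (253)⁴)] = 2.35×10¹⁰ m = 0.157 AU.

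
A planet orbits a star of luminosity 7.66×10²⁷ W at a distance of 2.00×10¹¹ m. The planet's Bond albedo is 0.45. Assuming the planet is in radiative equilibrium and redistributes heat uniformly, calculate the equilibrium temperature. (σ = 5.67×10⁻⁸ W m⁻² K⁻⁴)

Flux: S = L/(4πd²) = 7.66×10²⁷/(4π×(2.00×10¹¹)²) = 1.52×10⁴ W m⁻².
Energy balance: absorbed = emitted ⇒ πR²·S(1−A) = 4πR²·σT_eq⁴, so T_eq⁴ = S(1−A)/(4σ).
T_eq = [1.52×10⁴ × 0.55 / (4 × 5.67×10⁻⁸)]^(1/4) = (3.70×10¹⁰)^(1/4) = 438 K.

T_eq ≈ 438 K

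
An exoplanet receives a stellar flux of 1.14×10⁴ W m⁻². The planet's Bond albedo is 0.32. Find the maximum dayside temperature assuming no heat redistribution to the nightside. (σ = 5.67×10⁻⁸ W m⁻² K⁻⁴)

With no redistribution each surface element balances locally: S(1−A) = σT⁴.
T = [1.14×10⁴ × 0.68 / 5.67×10⁻⁸]^(1/4) = (1.37×10¹¹)^(1/4) = 608 K.

T_ss ≈ 608 K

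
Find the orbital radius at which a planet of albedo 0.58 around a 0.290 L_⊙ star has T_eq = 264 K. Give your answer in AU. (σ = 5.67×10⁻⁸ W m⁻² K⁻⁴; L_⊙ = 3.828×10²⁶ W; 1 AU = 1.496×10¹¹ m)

L = 0.290 × 3.828×10²⁶ = 1.11×10²⁶ W.
From T_eq⁴ = L(1−A)/(16πσd²): d = √[L(1−A)/(16πσT_eq⁴)].
d = √[1.11×10²⁶ × 0.42 / (16π × 5.67×10⁻⁸ × (264)⁴)] = 5.80×10¹⁰ m = 0.388 AU.

d ≈ 0.388 AU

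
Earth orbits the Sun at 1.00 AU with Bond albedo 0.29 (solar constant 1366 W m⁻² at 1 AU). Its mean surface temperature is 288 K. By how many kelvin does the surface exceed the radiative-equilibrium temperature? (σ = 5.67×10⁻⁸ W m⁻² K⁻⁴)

S = 1366/1.00² = 1366 W m⁻².
T_eq = [S(1−A)/(4σ)]^(1/4) = [1366×0.71/(4×5.67×10⁻⁸)]^(1/4) = 255.7 K.
ΔT = T_surf − T_eq = 288 − 255.7.

ΔT ≈ 32.3 K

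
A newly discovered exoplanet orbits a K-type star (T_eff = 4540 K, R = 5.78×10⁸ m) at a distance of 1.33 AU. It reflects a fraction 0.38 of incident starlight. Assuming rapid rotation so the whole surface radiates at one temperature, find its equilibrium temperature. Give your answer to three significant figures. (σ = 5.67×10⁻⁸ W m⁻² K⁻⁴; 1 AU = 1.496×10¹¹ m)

d = 1.33 AU = 1.99×10¹¹ m.
L = 4πR_⋆²σT_⋆⁴ = 4π(5.78×10⁸)² × 5.67×10⁻⁸ × (4540)⁴ = 1.01×10²⁶ W.
S = L/(4πd²) = 203 W m⁻².
Energy balance: absorbed = emitted ⇒ πR²·S(1−A) = 4πR²·σT_eq⁴, so T_eq⁴ = S(1−A)/(4σ).
T_eq = [203 × 0.62 / (4 × 5.67×10⁻⁸)]^(1/4) = (5.56×10⁸)^(1/4) = 154 K.

T_eq ≈ 154 K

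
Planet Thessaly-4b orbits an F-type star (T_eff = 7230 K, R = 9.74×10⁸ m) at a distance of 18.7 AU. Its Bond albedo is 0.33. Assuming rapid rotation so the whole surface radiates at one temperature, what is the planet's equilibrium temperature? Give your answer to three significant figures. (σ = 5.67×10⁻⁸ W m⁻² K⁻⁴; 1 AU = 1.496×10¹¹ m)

T_eq ≈ 86.3 K

d = 18.7 AU = 2.80×10¹² m.
L = 4πR_⋆²σT_⋆⁴ = 4π(9.74×10⁸)² × 5.67×10⁻⁸ × (7230)⁴ = 1.85×10²⁷ W.
S = L/(4πd²) = 18.8 W m⁻².
Energy balance: absorbed = emitted ⇒ πR²·S(1−A) = 4πR²·σT_eq⁴, so T_eq⁴ = S(1−A)/(4σ).
T_eq = [18.8 × 0.67 / (4 × 5.67×10⁻⁸)]^(1/4) = (5.55×10⁷)^(1/4) = 86.3 K.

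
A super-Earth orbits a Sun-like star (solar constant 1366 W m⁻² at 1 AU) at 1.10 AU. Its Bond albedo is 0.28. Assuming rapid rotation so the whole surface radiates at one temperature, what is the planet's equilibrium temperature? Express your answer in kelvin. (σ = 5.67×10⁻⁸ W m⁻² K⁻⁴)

T_eq ≈ 245 K

Flux at 1.10 AU: S = 1366/1.10² = 1130 W m⁻².
Energy balance: absorbed = emitted ⇒ πR²·S(1−A) = 4πR²·σT_eq⁴, so T_eq⁴ = S(1−A)/(4σ).
T_eq = [1130 × 0.72 / (4 × 5.67×10⁻⁸)]^(1/4) = (3.58×10⁹)^(1/4) = 245 K.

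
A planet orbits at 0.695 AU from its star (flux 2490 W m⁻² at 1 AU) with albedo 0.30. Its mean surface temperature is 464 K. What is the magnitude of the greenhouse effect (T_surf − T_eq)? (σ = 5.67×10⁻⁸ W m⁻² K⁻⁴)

S = 2490/0.695² = 5155 W m⁻².
T_eq = [S(1−A)/(4σ)]^(1/4) = [5155×0.70/(4×5.67×10⁻⁸)]^(1/4) = 355.2 K.
ΔT = T_surf − T_eq = 464 − 355.2.

ΔT ≈ 108.8 K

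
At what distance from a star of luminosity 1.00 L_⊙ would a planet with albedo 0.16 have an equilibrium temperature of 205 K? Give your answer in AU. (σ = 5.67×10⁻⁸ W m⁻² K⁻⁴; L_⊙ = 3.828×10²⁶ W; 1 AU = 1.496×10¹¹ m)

d ≈ 1.69 AU

L = 1.00 × 3.828×10²⁶ = 3.83×10²⁶ W.
From T_eq⁴ = L(1−A)/(16πσd²): d = √[L(1−A)/(16πσT_eq⁴)].
d = √[3.83×10²⁶ × 0.84 / (16π × 5.67×10⁻⁸ × (205)⁴)] = 2.53×10¹¹ m = 1.69 AU.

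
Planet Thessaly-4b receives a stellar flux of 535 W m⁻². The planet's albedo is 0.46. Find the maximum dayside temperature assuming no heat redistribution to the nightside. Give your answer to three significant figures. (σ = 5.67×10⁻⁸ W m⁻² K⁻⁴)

T_ss ≈ 267 K

With no redistribution each surface element balances locally: S(1−A) = σT⁴.
T = [535 × 0.54 / 5.67×10⁻⁸]^(1/4) = (5.10×10⁹)^(1/4) = 267 K.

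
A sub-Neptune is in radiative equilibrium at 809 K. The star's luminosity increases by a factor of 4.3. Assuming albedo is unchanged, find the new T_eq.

T_eq ≈ 1160 K

T_eq ∝ L^(1/4) · d^(−1/2).
T′ = 809 × 4.3^(1/4) = 1160 K.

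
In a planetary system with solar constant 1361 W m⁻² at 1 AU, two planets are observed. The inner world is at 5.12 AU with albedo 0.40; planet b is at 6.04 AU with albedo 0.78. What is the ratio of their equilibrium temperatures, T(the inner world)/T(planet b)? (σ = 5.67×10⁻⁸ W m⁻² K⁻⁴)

T₁/T₂ ≈ 1.396

T_eq = [S₀(1−A)/(4σd²)]^(1/4), so T ∝ (1−A)^(1/4) / √d.
T₁ = [1361×0.60/(4×5.67×10⁻⁸×5.12²)]^(1/4) = 108.26 K.
T₂ = [1361×0.22/(4×5.67×10⁻⁸×6.04²)]^(1/4) = 77.56 K.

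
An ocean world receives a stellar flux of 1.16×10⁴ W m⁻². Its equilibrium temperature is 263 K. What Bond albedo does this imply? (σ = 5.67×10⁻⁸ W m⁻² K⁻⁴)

A ≈ 0.91

From T_eq⁴ = S(1−A)/(4σ): 1−A = 4σT_eq⁴/S.
1−A = 4 × 5.67×10⁻⁸ × (263)⁴ / 1.16×10⁴ = 0.094.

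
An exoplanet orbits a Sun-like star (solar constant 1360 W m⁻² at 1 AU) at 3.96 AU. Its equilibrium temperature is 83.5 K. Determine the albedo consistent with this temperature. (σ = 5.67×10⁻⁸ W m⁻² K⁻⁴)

Flux at 3.96 AU: S = 1360/3.96² = 86.7 W m⁻².
From T_eq⁴ = S(1−A)/(4σ): 1−A = 4σT_eq⁴/S.
1−A = 4 × 5.67×10⁻⁸ × (83.5)⁴ / 86.7 = 0.127.

A ≈ 0.87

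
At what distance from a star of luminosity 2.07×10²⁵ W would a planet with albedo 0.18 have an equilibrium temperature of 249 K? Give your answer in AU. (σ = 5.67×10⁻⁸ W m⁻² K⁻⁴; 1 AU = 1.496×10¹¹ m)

From T_eq⁴ = L(1−A)/(16πσd²): d = √[L(1−A)/(16πσT_eq⁴)].
d = √[2.07×10²⁵ × 0.82 / (16π × 5.67×10⁻⁸ × (249)⁴)] = 3.94×10¹⁰ m = 0.263 AU.

d ≈ 0.263 AU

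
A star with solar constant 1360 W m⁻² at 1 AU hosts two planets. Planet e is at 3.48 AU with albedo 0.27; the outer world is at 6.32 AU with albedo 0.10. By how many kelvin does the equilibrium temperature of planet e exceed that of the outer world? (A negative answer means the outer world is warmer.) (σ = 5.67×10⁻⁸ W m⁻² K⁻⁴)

T_eq = [S₀(1−A)/(4σd²)]^(1/4), so T ∝ (1−A)^(1/4) / √d.
T₁ = [1360×0.73/(4×5.67×10⁻⁸×3.48²)]^(1/4) = 137.88 K.
T₂ = [1360×0.90/(4×5.67×10⁻⁸×6.32²)]^(1/4) = 107.81 K.

ΔT ≈ 30.1 K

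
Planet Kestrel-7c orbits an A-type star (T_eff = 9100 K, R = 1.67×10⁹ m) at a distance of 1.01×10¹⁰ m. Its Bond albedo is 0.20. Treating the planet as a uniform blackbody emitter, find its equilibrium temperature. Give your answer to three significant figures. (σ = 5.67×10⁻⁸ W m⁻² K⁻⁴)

T_eq ≈ 2470 K

L = 4πR_⋆²σT_⋆⁴ = 4π(1.67×10⁹)² × 5.67×10⁻⁸ × (9100)⁴ = 1.36×10²⁸ W.
S = L/(4πd²) = 1.06×10⁷ W m⁻².
Energy balance: absorbed = emitted ⇒ πR²·S(1−A) = 4πR²·σT_eq⁴, so T_eq⁴ = S(1−A)/(4σ).
T_eq = [1.06×10⁷ × 0.80 / (4 × 5.67×10⁻⁸)]^(1/4) = (3.75×10¹³)^(1/4) = 2470 K.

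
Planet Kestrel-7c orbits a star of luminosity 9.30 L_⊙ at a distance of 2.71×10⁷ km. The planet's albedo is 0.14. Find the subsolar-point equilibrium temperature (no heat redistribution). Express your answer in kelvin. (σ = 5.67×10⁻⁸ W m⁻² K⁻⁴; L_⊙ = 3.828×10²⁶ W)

d = 2.71×10⁷ km = 2.71×10¹⁰ m.
L = 9.30 × 3.828×10²⁶ = 3.56×10²⁷ W.
Flux: S = L/(4πd²) = 3.56×10²⁷/(4π×(2.71×10¹⁰)²) = 3.86×10⁵ W m⁻².
At the subsolar point the surface absorbs S(1−A) and emits σT⁴ per unit area — no factor of 4, since only the local patch is in balance.
T = [3.86×10⁵ × 0.86 / 5.67×10⁻⁸]^(1/4) = (5.85×10¹²)^(1/4) = 1560 K.

T_ss ≈ 1560 K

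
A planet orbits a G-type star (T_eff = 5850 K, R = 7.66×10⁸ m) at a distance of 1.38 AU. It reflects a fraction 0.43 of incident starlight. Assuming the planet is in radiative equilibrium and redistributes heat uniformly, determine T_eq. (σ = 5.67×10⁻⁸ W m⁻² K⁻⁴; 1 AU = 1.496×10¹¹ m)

T_eq ≈ 219 K

d = 1.38 AU = 2.06×10¹¹ m.
L = 4πR_⋆²σT_⋆⁴ = 4π(7.66×10⁸)² × 5.67×10⁻⁸ × (5850)⁴ = 4.90×10²⁶ W.
S = L/(4πd²) = 914 W m⁻².
Energy balance: absorbed = emitted ⇒ πR²·S(1−A) = 4πR²·σT_eq⁴, so T_eq⁴ = S(1−A)/(4σ).
T_eq = [914 × 0.57 / (4 × 5.67×10⁻⁸)]^(1/4) = (2.30×10⁹)^(1/4) = 219 K.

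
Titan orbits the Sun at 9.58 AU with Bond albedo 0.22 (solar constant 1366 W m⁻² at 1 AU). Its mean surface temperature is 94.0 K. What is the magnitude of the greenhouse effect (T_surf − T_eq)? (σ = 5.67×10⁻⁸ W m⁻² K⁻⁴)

S = 1366/9.58² = 14.88 W m⁻².
T_eq = [S(1−A)/(4σ)]^(1/4) = [14.88×0.78/(4×5.67×10⁻⁸)]^(1/4) = 84.6 K.
ΔT = T_surf − T_eq = 94 − 84.6.

ΔT ≈ 9.4 K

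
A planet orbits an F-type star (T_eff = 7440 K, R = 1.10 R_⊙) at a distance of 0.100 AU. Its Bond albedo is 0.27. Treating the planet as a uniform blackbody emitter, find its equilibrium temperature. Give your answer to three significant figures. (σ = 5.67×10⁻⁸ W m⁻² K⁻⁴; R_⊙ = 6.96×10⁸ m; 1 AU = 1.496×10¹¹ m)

R_⋆ = 1.10 × 6.96×10⁸ = 7.66×10⁸ m.
d = 0.100 AU = 1.50×10¹⁰ m.
L = 4πR_⋆²σT_⋆⁴ = 4π(7.66×10⁸)² × 5.67×10⁻⁸ × (7440)⁴ = 1.28×10²⁷ W.
S = L/(4πd²) = 4.55×10⁵ W m⁻².
Energy balance: absorbed = emitted ⇒ πR²·S(1−A) = 4πR²·σT_eq⁴, so T_eq⁴ = S(1−A)/(4σ).
T_eq = [4.55×10⁵ × 0.73 / (4 × 5.67×10⁻⁸)]^(1/4) = (1.46×10¹²)^(1/4) = 1100 K.

T_eq ≈ 1100 K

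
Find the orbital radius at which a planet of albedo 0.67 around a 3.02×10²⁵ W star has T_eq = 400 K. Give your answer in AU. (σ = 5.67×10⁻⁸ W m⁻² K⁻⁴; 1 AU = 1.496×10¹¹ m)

d ≈ 0.0781 AU

From T_eq⁴ = L(1−A)/(16πσd²): d = √[L(1−A)/(16πσT_eq⁴)].
d = √[3.02×10²⁵ × 0.33 / (16π × 5.67×10⁻⁸ × (400)⁴)] = 1.17×10¹⁰ m = 0.0781 AU.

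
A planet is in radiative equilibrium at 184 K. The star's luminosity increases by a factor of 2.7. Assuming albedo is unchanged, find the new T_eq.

T_eq ≈ 236 K

T_eq ∝ L^(1/4) · d^(−1/2).
T′ = 184 × 2.7^(1/4) = 236 K.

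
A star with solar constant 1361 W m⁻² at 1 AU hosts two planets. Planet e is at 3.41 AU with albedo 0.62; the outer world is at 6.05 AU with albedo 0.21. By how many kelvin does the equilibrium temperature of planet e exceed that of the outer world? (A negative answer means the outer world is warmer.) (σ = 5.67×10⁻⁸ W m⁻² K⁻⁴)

T_eq = [S₀(1−A)/(4σd²)]^(1/4), so T ∝ (1−A)^(1/4) / √d.
T₁ = [1361×0.38/(4×5.67×10⁻⁸×3.41²)]^(1/4) = 118.34 K.
T₂ = [1361×0.79/(4×5.67×10⁻⁸×6.05²)]^(1/4) = 106.68 K.

ΔT ≈ 11.7 K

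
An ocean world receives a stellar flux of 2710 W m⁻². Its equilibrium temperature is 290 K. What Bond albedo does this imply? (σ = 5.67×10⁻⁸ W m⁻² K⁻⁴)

From T_eq⁴ = S(1−A)/(4σ): 1−A = 4σT_eq⁴/S.
1−A = 4 × 5.67×10⁻⁸ × (290)⁴ / 2710 = 0.592.

A ≈ 0.41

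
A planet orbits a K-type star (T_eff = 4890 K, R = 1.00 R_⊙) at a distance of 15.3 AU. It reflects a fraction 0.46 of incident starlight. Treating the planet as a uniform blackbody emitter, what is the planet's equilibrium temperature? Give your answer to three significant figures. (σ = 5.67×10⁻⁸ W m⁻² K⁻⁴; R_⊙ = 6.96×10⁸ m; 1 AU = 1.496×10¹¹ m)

R_⋆ = 1.00 × 6.96×10⁸ = 6.96×10⁸ m.
d = 15.3 AU = 2.29×10¹² m.
L = 4πR_⋆²σT_⋆⁴ = 4π(6.96×10⁸)² × 5.67×10⁻⁸ × (4890)⁴ = 1.97×10²⁶ W.
S = L/(4πd²) = 3.00 W m⁻².
Energy balance: absorbed = emitted ⇒ πR²·S(1−A) = 4πR²·σT_eq⁴, so T_eq⁴ = S(1−A)/(4σ).
T_eq = [3.00 × 0.54 / (4 × 5.67×10⁻⁸)]^(1/4) = (7.14×10⁶)^(1/4) = 51.7 K.

T_eq ≈ 51.7 K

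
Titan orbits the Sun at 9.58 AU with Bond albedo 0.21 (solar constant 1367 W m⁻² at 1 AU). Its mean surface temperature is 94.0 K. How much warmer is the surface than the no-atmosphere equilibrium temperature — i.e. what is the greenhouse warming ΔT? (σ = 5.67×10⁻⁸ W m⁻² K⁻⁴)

S = 1367/9.58² = 14.89 W m⁻².
T_eq = [S(1−A)/(4σ)]^(1/4) = [14.89×0.79/(4×5.67×10⁻⁸)]^(1/4) = 84.9 K.
ΔT = T_surf − T_eq = 94 − 84.9.

ΔT ≈ 9.1 K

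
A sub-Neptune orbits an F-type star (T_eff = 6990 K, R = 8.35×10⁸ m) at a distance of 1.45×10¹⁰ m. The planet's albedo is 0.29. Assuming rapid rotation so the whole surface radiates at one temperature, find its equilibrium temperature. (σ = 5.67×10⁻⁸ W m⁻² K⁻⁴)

L = 4πR_⋆²σT_⋆⁴ = 4π(8.35×10⁸)² × 5.67×10⁻⁸ × (6990)⁴ = 1.19×10²⁷ W.
S = L/(4πd²) = 4.49×10⁵ W m⁻².
Energy balance: absorbed = emitted ⇒ πR²·S(1−A) = 4πR²·σT_eq⁴, so T_eq⁴ = S(1−A)/(4σ).
T_eq = [4.49×10⁵ × 0.71 / (4 × 5.67×10⁻⁸)]^(1/4) = (1.41×10¹²)^(1/4) = 1090 K.

T_eq ≈ 1090 K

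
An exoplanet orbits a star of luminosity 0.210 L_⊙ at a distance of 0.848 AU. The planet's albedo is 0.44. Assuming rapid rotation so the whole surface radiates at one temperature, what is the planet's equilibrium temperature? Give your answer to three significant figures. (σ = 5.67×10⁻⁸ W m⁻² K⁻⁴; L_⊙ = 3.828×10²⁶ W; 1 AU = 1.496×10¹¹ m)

T_eq ≈ 177 K

d = 0.848 AU = 1.27×10¹¹ m.
L = 0.210 × 3.828×10²⁶ = 8.04×10²⁵ W.
Flux: S = L/(4πd²) = 8.04×10²⁵/(4π×(1.27×10¹¹)²) = 397 W m⁻².
Energy balance: absorbed = emitted ⇒ πR²·S(1−A) = 4πR²·σT_eq⁴, so T_eq⁴ = S(1−A)/(4σ).
T_eq = [397 × 0.56 / (4 × 5.67×10⁻⁸)]^(1/4) = (9.81×10⁸)^(1/4) = 177 K.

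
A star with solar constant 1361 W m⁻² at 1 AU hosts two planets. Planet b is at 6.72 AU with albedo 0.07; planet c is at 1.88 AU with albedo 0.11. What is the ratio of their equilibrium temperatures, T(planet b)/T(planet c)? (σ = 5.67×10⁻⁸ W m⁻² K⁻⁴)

T₁/T₂ ≈ 0.535

T_eq = [S₀(1−A)/(4σd²)]^(1/4), so T ∝ (1−A)^(1/4) / √d.
T₁ = [1361×0.93/(4×5.67×10⁻⁸×6.72²)]^(1/4) = 105.44 K.
T₂ = [1361×0.89/(4×5.67×10⁻⁸×1.88²)]^(1/4) = 197.16 K.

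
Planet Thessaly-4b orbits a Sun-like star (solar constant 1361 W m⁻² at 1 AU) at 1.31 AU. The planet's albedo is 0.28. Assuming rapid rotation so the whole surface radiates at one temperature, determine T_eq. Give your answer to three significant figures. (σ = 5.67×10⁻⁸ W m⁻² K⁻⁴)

T_eq ≈ 224 K

Flux at 1.31 AU: S = 1361/1.31² = 793 W m⁻².
Energy balance: absorbed = emitted ⇒ πR²·S(1−A) = 4πR²·σT_eq⁴, so T_eq⁴ = S(1−A)/(4σ).
T_eq = [793 × 0.72 / (4 × 5.67×10⁻⁸)]^(1/4) = (2.52×10⁹)^(1/4) = 224 K.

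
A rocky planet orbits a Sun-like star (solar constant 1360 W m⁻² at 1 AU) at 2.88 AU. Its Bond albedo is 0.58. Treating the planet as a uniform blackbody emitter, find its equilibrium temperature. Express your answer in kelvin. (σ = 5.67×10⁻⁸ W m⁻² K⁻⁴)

T_eq ≈ 132 K

Flux at 2.88 AU: S = 1360/2.88² = 164 W m⁻².
Energy balance: absorbed = emitted ⇒ πR²·S(1−A) = 4πR²·σT_eq⁴, so T_eq⁴ = S(1−A)/(4σ).
T_eq = [164 × 0.42 / (4 × 5.67×10⁻⁸)]^(1/4) = (3.04×10⁸)^(1/4) = 132 K.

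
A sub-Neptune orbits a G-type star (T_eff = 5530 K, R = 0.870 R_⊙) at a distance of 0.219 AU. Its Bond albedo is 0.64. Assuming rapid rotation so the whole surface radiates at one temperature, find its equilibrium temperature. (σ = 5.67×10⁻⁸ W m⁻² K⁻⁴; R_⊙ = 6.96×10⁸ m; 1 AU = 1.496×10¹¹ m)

R_⋆ = 0.870 × 6.96×10⁸ = 6.06×10⁸ m.
d = 0.219 AU = 3.28×10¹⁰ m.
L = 4πR_⋆²σT_⋆⁴ = 4π(6.06×10⁸)² × 5.67×10⁻⁸ × (5530)⁴ = 2.44×10²⁶ W.
S = L/(4πd²) = 1.81×10⁴ W m⁻².
Energy balance: absorbed = emitted ⇒ πR²·S(1−A) = 4πR²·σT_eq⁴, so T_eq⁴ = S(1−A)/(4σ).
T_eq = [1.81×10⁴ × 0.36 / (4 × 5.67×10⁻⁸)]^(1/4) = (2.88×10¹⁰)^(1/4) = 412 K.

T_eq ≈ 412 K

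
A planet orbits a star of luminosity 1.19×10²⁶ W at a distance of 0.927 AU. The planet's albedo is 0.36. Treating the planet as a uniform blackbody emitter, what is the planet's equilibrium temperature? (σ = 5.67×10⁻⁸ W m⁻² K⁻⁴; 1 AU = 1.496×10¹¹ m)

T_eq ≈ 193 K

d = 0.927 AU = 1.39×10¹¹ m.
Flux: S = L/(4πd²) = 1.19×10²⁶/(4π×(1.39×10¹¹)²) = 492 W m⁻².
Energy balance: absorbed = emitted ⇒ πR²·S(1−A) = 4πR²·σT_eq⁴, so T_eq⁴ = S(1−A)/(4σ).
T_eq = [492 × 0.64 / (4 × 5.67×10⁻⁸)]^(1/4) = (1.39×10⁹)^(1/4) = 193 K.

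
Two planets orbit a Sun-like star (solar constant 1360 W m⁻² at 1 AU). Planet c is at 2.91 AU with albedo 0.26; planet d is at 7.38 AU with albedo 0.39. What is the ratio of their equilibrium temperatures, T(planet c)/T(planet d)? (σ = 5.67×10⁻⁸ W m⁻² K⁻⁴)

T_eq = [S₀(1−A)/(4σd²)]^(1/4), so T ∝ (1−A)^(1/4) / √d.
T₁ = [1360×0.74/(4×5.67×10⁻⁸×2.91²)]^(1/4) = 151.30 K.
T₂ = [1360×0.61/(4×5.67×10⁻⁸×7.38²)]^(1/4) = 90.53 K.

T₁/T₂ ≈ 1.671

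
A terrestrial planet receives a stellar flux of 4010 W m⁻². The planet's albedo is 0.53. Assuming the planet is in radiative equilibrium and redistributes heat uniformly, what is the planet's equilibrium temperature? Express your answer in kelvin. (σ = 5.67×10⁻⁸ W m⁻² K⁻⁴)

T_eq ≈ 302 K

Energy balance: absorbed = emitted ⇒ πR²·S(1−A) = 4πR²·σT_eq⁴, so T_eq⁴ = S(1−A)/(4σ).
T_eq = [4010 × 0.47 / (4 × 5.67×10⁻⁸)]^(1/4) = (8.31×10⁹)^(1/4) = 302 K.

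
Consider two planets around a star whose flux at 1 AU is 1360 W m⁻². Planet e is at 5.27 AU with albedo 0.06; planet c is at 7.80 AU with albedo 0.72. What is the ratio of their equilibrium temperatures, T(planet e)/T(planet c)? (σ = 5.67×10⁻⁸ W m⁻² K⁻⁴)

T₁/T₂ ≈ 1.647

T_eq = [S₀(1−A)/(4σd²)]^(1/4), so T ∝ (1−A)^(1/4) / √d.
T₁ = [1360×0.94/(4×5.67×10⁻⁸×5.27²)]^(1/4) = 119.36 K.
T₂ = [1360×0.28/(4×5.67×10⁻⁸×7.80²)]^(1/4) = 72.48 K.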